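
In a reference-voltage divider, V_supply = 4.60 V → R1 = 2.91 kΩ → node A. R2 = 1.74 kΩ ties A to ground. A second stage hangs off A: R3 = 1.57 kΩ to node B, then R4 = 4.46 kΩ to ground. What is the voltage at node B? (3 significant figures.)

Node A sees R2 in parallel with the series input of stage 2, R3 + R4 = 6.030 kΩ.
R2 ‖ (R3+R4) = 1.350 kΩ.
V_A = 4.60 × 1.350/(2.91 + 1.350) = 1.458 V.
Then the unloaded second divider: V_B = V_A × R4/(R3+R4) = 1.458 × 0.7396 = 1.078 V.

V_B ≈ 1.08 V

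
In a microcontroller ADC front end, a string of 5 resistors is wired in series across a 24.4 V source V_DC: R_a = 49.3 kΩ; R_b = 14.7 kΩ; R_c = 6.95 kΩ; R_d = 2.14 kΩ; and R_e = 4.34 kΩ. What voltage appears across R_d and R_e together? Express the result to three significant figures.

V ≈ 2.04 V

Series total: ΣR = 49.3 + 14.7 + 6.95 + 2.14 + 4.34 = 77.43 kΩ.
R_{R_d..R_e} = 2.14 + 4.34 = 6.480 kΩ.
Voltage divider: V = V_DC · (6.480 / 77.43) = 24.4 × 0.08369 = 2.042 V.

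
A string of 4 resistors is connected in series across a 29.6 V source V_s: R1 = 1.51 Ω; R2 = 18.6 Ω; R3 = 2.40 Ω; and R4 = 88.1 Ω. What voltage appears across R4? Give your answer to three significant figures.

V ≈ 23.6 V

ΣR = 1.51 + 18.6 + 2.40 + 88.1 = 110.6 Ω.
By the voltage-divider rule, V = 29.6 × 88.10/110.6 = 23.58 V.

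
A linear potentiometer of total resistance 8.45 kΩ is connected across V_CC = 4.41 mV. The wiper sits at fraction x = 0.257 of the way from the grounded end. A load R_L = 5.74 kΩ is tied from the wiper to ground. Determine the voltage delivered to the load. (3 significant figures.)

The pot divides into 6.278 kΩ above the wiper and 2.172 kΩ below.
R_L loads the lower segment: effective lower R = 1.576 kΩ.
V_out = 4.41 × 1.576/(6.278 + 1.576) = 0.8847 mV.

V_out ≈ 0.885 mV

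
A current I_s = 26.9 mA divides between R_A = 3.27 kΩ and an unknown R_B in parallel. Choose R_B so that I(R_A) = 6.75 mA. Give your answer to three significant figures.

The fraction through R_A equals R_B/(R_A+R_B).
6.75/26.9 = R_B/(R_A + R_B) → R_B = R_A · (0.2509)/(1 − 0.2509) = 3.27 × 0.3350 = 1.095 kΩ.

R_B ≈ 1.10 kΩ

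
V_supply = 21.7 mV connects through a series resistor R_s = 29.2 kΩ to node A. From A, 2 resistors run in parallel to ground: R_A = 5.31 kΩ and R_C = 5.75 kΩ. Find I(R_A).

I ≈ 0.353 µA

Equivalent of the parallel group: R_p = 2.761 kΩ.
V_A = 21.7 × 2.761/31.96 = 1.874 mV.
I(R_A) = V_A / R_A = 1.874/5.31 = 0.3530 µA.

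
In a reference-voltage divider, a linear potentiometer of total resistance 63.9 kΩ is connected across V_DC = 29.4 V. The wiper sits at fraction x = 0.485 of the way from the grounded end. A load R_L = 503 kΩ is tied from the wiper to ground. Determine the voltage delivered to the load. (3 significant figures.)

V_out ≈ 13.8 V

Lower segment x·R_p = 30.99 kΩ; upper segment (1−x)·R_p = 32.91 kΩ.
Lower segment in parallel with the load: 30.99 ‖ 503 = 29.19 kΩ.
V_out = 29.4 × 29.19/(32.91 + 29.19) = 13.82 V.
(Unloaded: V_out = x·V_DC = 14.3 V.)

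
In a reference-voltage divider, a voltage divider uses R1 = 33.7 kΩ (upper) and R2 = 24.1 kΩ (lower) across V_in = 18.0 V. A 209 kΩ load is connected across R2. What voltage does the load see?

V_out ≈ 7.03 V

R2 ‖ R_L = (24.1 × 209)/(24.1 + 209) = 21.61 kΩ.
Voltage divider with the loaded lower leg: V_out = 18.0 × 21.61/(33.7 + 21.61) = 18.0 × 0.3907 = 7.032 V.
(Unloaded it would be 7.51 V; the load pulls it down.)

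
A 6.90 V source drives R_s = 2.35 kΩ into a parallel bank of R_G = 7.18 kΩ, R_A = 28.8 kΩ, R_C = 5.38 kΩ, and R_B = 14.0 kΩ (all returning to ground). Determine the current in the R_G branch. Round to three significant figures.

I ≈ 0.477 mA

Parallel bank: R_p = 1/(1/7.18 + 1/28.8 + 1/5.38 + 1/14.0) = 2.319 kΩ.
V_A = 6.90 × 2.319/4.669 = 3.427 V.
Branch current I = V_A/R_G = 3.427/7.18 = 0.4773 mA.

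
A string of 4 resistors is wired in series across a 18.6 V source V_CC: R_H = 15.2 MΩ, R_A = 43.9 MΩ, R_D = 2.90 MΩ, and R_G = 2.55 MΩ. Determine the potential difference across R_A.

V ≈ 12.6 V

Total series resistance ΣR = 15.2 + 43.9 + 2.90 + 2.55 = 64.55 MΩ.
By the voltage-divider rule, V = 18.6 × 43.90/64.55 = 12.65 V.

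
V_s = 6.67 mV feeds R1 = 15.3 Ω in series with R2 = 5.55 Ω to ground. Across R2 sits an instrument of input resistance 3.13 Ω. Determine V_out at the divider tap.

R2 ‖ R_L = (5.55 × 3.13)/(5.55 + 3.13) = 2.001 Ω.
Voltage divider with the loaded lower leg: V_out = 6.67 × 2.001/(15.3 + 2.001) = 6.67 × 0.1157 = 0.7715 mV.
(Unloaded it would be 1.78 mV; the load pulls it down.)

V_out ≈ 0.772 mV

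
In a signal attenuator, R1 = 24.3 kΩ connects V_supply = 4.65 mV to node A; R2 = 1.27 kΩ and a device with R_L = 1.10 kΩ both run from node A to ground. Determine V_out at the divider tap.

V_out ≈ 0.110 mV

R2 ‖ R_L = (1.27 × 1.10)/(1.27 + 1.10) = 0.5895 kΩ.
Now apply the divider: V_out = 4.65 × 0.02368 = 0.1101 mV.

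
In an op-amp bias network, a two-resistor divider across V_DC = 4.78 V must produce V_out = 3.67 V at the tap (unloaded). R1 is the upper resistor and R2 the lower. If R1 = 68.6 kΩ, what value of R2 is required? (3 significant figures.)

The divider ratio is R2/(R1+R2) = 3.67/4.78 = 0.7678.
So R2 = R1 · V_out/(V_DC − V_out) = 68.6 × 3.67/(4.78 − 3.67) = 68.6 × 3.306 = 226.8 kΩ.

R2 ≈ 227 kΩ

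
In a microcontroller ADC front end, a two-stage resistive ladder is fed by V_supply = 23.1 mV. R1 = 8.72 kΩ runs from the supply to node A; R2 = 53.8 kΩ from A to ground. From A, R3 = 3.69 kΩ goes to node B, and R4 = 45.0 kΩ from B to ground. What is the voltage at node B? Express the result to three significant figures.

V_B ≈ 15.9 mV

The second stage (R3 + R4 = 48.69 kΩ) loads node A in parallel with R2.
Effective lower resistance at A: R2 ‖ 48.69 = 25.56 kΩ.
First divider: V_A = V_supply · 25.56/(8.72 + 25.56) = 17.22 mV.
V_B = V_A × 0.9242 = 15.92 mV.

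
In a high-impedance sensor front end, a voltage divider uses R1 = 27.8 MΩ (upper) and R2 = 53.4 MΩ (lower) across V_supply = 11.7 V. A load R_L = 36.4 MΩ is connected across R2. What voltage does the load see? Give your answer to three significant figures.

V_out ≈ 5.12 V

R2 ‖ R_L = (53.4 × 36.4)/(53.4 + 36.4) = 21.65 MΩ.
Then V_out = V_supply · R2'/(R1 + R2') = 11.7 × 21.65/49.45 = 5.122 V.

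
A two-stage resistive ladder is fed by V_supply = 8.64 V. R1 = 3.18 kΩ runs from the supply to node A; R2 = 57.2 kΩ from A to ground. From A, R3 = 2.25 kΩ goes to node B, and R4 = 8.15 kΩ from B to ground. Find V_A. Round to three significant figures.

V_A ≈ 6.35 V

Looking into the second stage from A: R3 + R4 = 10.40 kΩ appears in parallel with R2.
R2 ‖ (R3+R4) = 8.800 kΩ.
V_A = 8.64 × 8.800/(3.18 + 8.800) = 6.347 V.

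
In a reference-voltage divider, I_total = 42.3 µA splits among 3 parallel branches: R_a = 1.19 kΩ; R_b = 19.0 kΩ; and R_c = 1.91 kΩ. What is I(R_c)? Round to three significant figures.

ΣG = 1/1.19 + 1/19.0 + 1/1.91 = 1.417.
Current divider: I(R_c) = I_total · G_k/ΣG = 42.3 × (0.5236/1.417) = 42.3 × 0.3696 = 15.63 µA.

I ≈ 15.6 µA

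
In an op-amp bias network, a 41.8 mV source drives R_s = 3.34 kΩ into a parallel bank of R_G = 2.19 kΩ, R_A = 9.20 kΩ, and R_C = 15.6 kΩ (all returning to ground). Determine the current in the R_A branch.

I ≈ 1.46 µA

Parallel bank: R_p = 1/(1/2.19 + 1/9.20 + 1/15.6) = 1.589 kΩ.
V_A by voltage divider: V_A = 41.8 × 1.589/(3.34 + 1.589) = 13.47 mV.
Branch current I = V_A/R_A = 13.47/9.20 = 1.465 µA.
(Equivalently: I_total = 8.481 µA, then current-divider fraction G_k/ΣG = 0.1727.)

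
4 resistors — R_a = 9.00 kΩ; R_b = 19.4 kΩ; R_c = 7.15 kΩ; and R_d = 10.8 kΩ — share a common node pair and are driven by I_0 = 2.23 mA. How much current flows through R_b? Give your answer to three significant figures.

I ≈ 0.291 mA

Total conductance ΣG = 1/9.00 + 1/19.4 + 1/7.15 + 1/10.8 = 0.3951 (units of 1/kΩ).
R_b takes the fraction G_k/ΣG = 0.05155/0.3951 = 0.1305, so I = 2.23 × 0.1305 = 0.2909 mA.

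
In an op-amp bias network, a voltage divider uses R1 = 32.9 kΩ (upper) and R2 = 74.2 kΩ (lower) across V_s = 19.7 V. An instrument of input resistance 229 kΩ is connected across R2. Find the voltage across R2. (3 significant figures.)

V_out ≈ 12.4 V

The load sits in parallel with R2, giving an effective lower resistance R2' = R2·R_L/(R2+R_L) = 56.04 kΩ.
Then V_out = V_s · R2'/(R1 + R2') = 19.7 × 56.04/88.94 = 12.41 V.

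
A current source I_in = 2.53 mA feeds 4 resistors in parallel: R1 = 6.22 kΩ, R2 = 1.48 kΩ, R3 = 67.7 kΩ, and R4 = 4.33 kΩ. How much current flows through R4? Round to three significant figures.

I ≈ 0.540 mA

Total conductance ΣG = 1/6.22 + 1/1.48 + 1/67.7 + 1/4.33 = 1.082 (units of 1/kΩ).
By the current-divider rule, I = I_in · G_k/ΣG = 2.53 × 0.2134 = 0.5399 mA.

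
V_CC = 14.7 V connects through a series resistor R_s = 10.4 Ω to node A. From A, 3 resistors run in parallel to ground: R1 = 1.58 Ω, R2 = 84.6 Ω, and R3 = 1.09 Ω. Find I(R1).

I ≈ 0.539 A

Combine the parallel branches: R_p = (1/1.58 + 1/84.6 + 1/1.09)⁻¹ = 0.6401 Ω.
V_A = 14.7 × 0.6401/11.04 = 0.8523 V.
Branch current I = V_A/R1 = 0.8523/1.58 = 0.5395 A.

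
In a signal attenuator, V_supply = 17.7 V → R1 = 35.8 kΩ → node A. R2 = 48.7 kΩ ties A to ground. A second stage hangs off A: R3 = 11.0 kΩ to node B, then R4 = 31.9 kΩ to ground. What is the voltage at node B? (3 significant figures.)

Node A sees R2 in parallel with the series input of stage 2, R3 + R4 = 42.90 kΩ.
Effective lower resistance at A: R2 ‖ 42.90 = 22.81 kΩ.
So V_A = 17.7 × 0.3892 = 6.888 V.
Stage 2 is unloaded, so V_B = V_A · R4/(R3+R4) = 6.888 × 31.9/42.90 = 5.122 V.

V_B ≈ 5.12 V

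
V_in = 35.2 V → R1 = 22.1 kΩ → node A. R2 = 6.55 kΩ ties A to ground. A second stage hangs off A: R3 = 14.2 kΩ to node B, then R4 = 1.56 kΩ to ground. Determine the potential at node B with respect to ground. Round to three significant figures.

Looking into the second stage from A: R3 + R4 = 15.76 kΩ appears in parallel with R2.
Effective lower resistance at A: R2 ‖ 15.76 = 4.627 kΩ.
V_A = 35.2 × 4.627/(22.1 + 4.627) = 6.094 V.
Then the unloaded second divider: V_B = V_A × R4/(R3+R4) = 6.094 × 0.09898 = 0.6032 V.

V_B ≈ 0.603 V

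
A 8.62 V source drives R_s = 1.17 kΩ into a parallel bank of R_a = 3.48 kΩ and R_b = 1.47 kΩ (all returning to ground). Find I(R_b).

I ≈ 2.75 mA

Parallel bank: R_p = 1/(1/3.48 + 1/1.47) = 1.033 kΩ.
V_A = 8.62 × 1.033/2.203 = 4.043 V.
I(R_b) = V_A / R_b = 4.043/1.47 = 2.750 mA.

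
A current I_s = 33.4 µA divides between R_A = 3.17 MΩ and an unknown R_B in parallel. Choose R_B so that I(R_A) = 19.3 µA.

The fraction through R_A equals R_B/(R_A+R_B).
With f = 0.5778, R_B = R_A · f/(1−f) = 3.17 × 1.369 = 4.339 MΩ.

R_B ≈ 4.34 MΩ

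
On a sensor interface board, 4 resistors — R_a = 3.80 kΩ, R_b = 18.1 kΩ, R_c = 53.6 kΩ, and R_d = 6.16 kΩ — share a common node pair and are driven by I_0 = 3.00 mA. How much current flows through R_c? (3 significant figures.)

Conductances: ΣG = 1/3.80 + 1/18.1 + 1/53.6 + 1/6.16 = 0.4994 (1/kΩ).
R_c takes the fraction G_k/ΣG = 0.01866/0.4994 = 0.03736, so I = 3.00 × 0.03736 = 0.1121 mA.

I ≈ 0.112 mA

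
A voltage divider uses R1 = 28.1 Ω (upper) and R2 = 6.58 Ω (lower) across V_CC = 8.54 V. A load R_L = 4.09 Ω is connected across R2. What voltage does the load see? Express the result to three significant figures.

First combine the lower leg with the load: R2 ‖ R_L = 2.522 Ω.
Then V_out = V_CC · R2'/(R1 + R2') = 8.54 × 2.522/30.62 = 0.7034 V.
(Unloaded it would be 1.62 V; the load pulls it down.)

V_out ≈ 0.703 V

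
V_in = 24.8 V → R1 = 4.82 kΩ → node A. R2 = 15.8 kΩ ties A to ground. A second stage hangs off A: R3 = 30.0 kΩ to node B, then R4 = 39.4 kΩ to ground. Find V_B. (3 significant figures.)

V_B ≈ 10.2 V

Looking into the second stage from A: R3 + R4 = 69.40 kΩ appears in parallel with R2.
Effective lower resistance at A: R2 ‖ 69.40 = 12.87 kΩ.
So V_A = 24.8 × 0.7275 = 18.04 V.
Stage 2 is unloaded, so V_B = V_A · R4/(R3+R4) = 18.04 × 39.4/69.40 = 10.24 V.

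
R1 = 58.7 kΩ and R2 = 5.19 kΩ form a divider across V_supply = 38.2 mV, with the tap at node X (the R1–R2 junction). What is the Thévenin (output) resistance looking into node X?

R_th ≈ 4.77 kΩ

With V_supply suppressed (replaced by a short), R_th = R1 ‖ R2 = (58.70 × 5.19)/(58.70 + 5.19) = 4.768 kΩ.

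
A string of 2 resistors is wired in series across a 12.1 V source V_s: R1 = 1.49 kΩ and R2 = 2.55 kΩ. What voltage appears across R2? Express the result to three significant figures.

ΣR = 1.49 + 2.55 = 4.040 kΩ.
V = V_s · R/ΣR = 12.1 × 0.6312 = 7.637 V.

V ≈ 7.64 V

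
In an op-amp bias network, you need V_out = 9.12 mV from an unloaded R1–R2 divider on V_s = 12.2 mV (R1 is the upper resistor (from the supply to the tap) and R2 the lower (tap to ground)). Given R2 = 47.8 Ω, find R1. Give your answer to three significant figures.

V_out/V_s = R2/(R1+R2) = 0.7475.
R1 = R2·(1/k − 1) = 47.8 × 0.3377 = 16.14 Ω.

R1 ≈ 16.1 Ω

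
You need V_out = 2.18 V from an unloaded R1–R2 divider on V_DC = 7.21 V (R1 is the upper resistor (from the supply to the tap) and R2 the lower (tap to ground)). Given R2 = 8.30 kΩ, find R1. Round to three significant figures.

V_out/V_DC = R2/(R1+R2) = 0.3024.
R1 = R2·(1/k − 1) = 8.30 × 2.307 = 19.15 kΩ.

R1 ≈ 19.2 kΩ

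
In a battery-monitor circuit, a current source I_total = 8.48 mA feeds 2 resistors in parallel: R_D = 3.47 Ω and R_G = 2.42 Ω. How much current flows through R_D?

I ≈ 3.48 mA

Two-branch current divider: I_k = I_total · R_other/(R_1 + R_2).
So I = 8.48 × 2.42/5.890 = 3.484 mA.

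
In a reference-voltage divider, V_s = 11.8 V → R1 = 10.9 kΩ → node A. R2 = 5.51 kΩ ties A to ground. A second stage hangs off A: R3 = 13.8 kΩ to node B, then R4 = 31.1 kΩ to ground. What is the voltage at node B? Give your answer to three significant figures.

Node A sees R2 in parallel with the series input of stage 2, R3 + R4 = 44.90 kΩ.
Effective lower resistance at A: R2 ‖ 44.90 = 4.908 kΩ.
V_A = 11.8 × 4.908/(10.9 + 4.908) = 3.663 V.
Then the unloaded second divider: V_B = V_A × R4/(R3+R4) = 3.663 × 0.6927 = 2.538 V.

V_B ≈ 2.54 V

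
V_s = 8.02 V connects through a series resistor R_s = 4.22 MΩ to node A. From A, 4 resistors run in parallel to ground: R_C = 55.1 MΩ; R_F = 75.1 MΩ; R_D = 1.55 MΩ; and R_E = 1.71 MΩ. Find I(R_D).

Equivalent of the parallel group: R_p = 0.7928 MΩ.
Node voltage V_A = V_s · R_p/(R_s + R_p) = 8.02 × 0.1581 = 1.268 V.
Branch current I = V_A/R_D = 1.268/1.55 = 0.8183 µA.

I ≈ 0.818 µA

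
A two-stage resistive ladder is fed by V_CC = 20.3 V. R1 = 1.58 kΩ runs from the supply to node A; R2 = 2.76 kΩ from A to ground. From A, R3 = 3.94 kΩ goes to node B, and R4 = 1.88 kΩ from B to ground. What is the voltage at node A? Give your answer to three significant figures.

The second stage (R3 + R4 = 5.820 kΩ) loads node A in parallel with R2.
R2 ‖ (R3+R4) = 1.872 kΩ.
V_A = 20.3 × 1.872/(1.58 + 1.872) = 11.01 V.

V_A ≈ 11.0 V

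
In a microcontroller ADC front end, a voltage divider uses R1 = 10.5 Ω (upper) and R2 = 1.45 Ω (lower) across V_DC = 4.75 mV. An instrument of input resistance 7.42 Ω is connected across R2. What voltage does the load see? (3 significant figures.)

The load sits in parallel with R2, giving an effective lower resistance R2' = R2·R_L/(R2+R_L) = 1.213 Ω.
Then V_out = V_DC · R2'/(R1 + R2') = 4.75 × 1.213/11.71 = 0.4919 mV.
(Unloaded it would be 0.576 mV; the load pulls it down.)

V_out ≈ 0.492 mV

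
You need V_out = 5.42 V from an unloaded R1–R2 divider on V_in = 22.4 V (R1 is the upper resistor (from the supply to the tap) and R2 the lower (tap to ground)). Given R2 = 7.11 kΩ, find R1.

V_out/V_in = R2/(R1+R2) = 0.2420.
R1 = R2·(1/k − 1) = 7.11 × 3.133 = 22.27 kΩ.

R1 ≈ 22.3 kΩ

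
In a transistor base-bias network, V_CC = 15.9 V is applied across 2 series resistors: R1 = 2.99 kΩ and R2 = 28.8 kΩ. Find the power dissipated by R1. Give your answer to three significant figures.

ΣR = 31.79 kΩ → I = 15.9/31.79 = 0.5002 mA.
V(R1) = I·R = 1.495 V; P = V·I = 1.495 × 0.5002 = 0.7480 mW.

P ≈ 0.748 mW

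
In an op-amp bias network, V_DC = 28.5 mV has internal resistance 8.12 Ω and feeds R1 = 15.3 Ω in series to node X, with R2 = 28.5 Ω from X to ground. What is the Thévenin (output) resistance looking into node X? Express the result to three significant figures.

R_th ≈ 12.9 Ω

R1' = 8.12 + 15.3 = 23.42 Ω (source resistance + R1).
Looking into X with the source shorted: R_th = R1'·R2/(R1'+R2) = 23.42 × 28.5/51.92 = 12.86 Ω.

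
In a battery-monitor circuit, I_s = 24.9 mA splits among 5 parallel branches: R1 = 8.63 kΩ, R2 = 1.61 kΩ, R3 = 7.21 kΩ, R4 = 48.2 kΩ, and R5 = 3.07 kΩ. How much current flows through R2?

I ≈ 12.7 mA

Total conductance ΣG = 1/8.63 + 1/1.61 + 1/7.21 + 1/48.2 + 1/3.07 = 1.222 (units of 1/kΩ).
R2 takes the fraction G_k/ΣG = 0.6211/1.222 = 0.5082, so I = 24.9 × 0.5082 = 12.65 mA.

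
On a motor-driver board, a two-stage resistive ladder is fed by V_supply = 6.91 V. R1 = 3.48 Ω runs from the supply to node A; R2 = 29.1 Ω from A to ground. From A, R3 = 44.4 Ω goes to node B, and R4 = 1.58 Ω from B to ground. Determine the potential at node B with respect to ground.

Looking into the second stage from A: R3 + R4 = 45.98 Ω appears in parallel with R2.
Effective lower resistance at A: R2 ‖ 45.98 = 17.82 Ω.
V_A = 6.91 × 17.82/(3.48 + 17.82) = 5.781 V.
Then the unloaded second divider: V_B = V_A × R4/(R3+R4) = 5.781 × 0.03436 = 0.1987 V.

V_B ≈ 0.199 V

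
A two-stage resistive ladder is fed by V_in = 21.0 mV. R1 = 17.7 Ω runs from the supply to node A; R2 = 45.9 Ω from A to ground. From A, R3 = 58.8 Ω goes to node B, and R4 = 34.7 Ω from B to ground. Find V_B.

V_B ≈ 4.95 mV

The second stage (R3 + R4 = 93.50 Ω) loads node A in parallel with R2.
R2 ‖ (R3+R4) = 30.79 Ω.
V_A = 21.0 × 30.79/(17.7 + 30.79) = 13.33 mV.
Stage 2 is unloaded, so V_B = V_A · R4/(R3+R4) = 13.33 × 34.7/93.50 = 4.949 mV.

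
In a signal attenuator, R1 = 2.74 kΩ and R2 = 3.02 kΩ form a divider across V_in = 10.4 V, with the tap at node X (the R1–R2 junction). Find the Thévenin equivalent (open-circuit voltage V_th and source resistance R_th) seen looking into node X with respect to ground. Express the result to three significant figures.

V_th ≈ 5.45 V, R_th ≈ 1.44 kΩ

V_th is the unloaded tap voltage: V_in · R2/(R1+R2) = 10.4 × 0.5243 = 5.453 V.
Looking into X with the source shorted: R_th = R1·R2/(R1+R2) = 2.740 × 3.02/5.760 = 1.437 kΩ.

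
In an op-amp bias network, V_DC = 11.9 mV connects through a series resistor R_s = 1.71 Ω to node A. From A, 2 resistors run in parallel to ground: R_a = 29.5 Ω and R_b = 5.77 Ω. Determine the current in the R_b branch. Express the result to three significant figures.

I ≈ 1.52 mA

Parallel bank: R_p = 1/(1/29.5 + 1/5.77) = 4.826 Ω.
Node voltage V_A = V_DC · R_p/(R_s + R_p) = 11.9 × 0.7384 = 8.787 mV.
Branch current I = V_A/R_b = 8.787/5.77 = 1.523 mA.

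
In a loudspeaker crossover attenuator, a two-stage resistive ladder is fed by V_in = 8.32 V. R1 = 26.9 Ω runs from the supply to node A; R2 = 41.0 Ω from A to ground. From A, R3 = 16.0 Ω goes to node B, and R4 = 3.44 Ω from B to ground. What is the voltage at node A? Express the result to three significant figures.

Looking into the second stage from A: R3 + R4 = 19.44 Ω appears in parallel with R2.
R2 ‖ (R3+R4) = 13.19 Ω.
So V_A = 8.32 × 0.3290 = 2.737 V.

V_A ≈ 2.74 V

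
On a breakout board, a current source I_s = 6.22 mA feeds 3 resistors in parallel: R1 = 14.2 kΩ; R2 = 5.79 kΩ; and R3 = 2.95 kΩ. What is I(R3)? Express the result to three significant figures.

I ≈ 3.62 mA

Total conductance ΣG = 1/14.2 + 1/5.79 + 1/2.95 = 0.5821 (units of 1/kΩ).
By the current-divider rule, I = I_s · G_k/ΣG = 6.22 × 0.5823 = 3.622 mA.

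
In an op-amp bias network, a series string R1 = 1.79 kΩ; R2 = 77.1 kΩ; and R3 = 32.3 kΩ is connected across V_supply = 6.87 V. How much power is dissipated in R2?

P ≈ 0.294 mW

ΣR = 111.2 kΩ → I = 6.87/111.2 = 0.06179 mA.
P = I²R = 0.003818 × 77.1 = 0.2943 mW.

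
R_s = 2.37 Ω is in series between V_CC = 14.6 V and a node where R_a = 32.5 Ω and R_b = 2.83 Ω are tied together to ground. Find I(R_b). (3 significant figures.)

I ≈ 2.70 A

Combine the parallel branches: R_p = (1/32.5 + 1/2.83)⁻¹ = 2.603 Ω.
V_A = 14.6 × 2.603/4.973 = 7.642 V.
Branch current I = V_A/R_b = 7.642/2.83 = 2.701 A.
(Check via current divider: I_total = 2.936 A; share G_k/ΣG = 0.9199 → same result.)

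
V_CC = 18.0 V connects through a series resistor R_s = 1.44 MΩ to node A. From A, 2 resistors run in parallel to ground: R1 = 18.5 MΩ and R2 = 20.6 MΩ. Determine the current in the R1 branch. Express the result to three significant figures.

I ≈ 0.848 µA

Parallel bank: R_p = 1/(1/18.5 + 1/20.6) = 9.747 MΩ.
Node voltage V_A = V_CC · R_p/(R_s + R_p) = 18.0 × 0.8713 = 15.68 V.
Branch current I = V_A/R1 = 15.68/18.5 = 0.8477 µA.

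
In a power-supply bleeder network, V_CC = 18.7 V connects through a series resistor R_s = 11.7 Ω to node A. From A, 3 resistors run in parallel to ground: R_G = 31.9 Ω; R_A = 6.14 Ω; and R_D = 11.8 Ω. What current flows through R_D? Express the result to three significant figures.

I ≈ 0.372 A

Equivalent of the parallel group: R_p = 3.585 Ω.
Node voltage V_A = V_CC · R_p/(R_s + R_p) = 18.7 × 0.2345 = 4.386 V.
I(R_D) = V_A / R_D = 4.386/11.8 = 0.3717 A.
(Equivalently: I_total = 1.223 A, then current-divider fraction G_k/ΣG = 0.3038.)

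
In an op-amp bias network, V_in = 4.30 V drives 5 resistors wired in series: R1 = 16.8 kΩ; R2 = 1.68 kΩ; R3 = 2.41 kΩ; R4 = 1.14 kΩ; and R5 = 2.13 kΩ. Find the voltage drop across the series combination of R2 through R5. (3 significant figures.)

Series total: ΣR = 16.8 + 1.68 + 2.41 + 1.14 + 2.13 = 24.16 kΩ.
R_{R2..R5} = 1.68 + 2.41 + 1.14 + 2.13 = 7.360 kΩ.
Voltage divider: V = V_in · (7.360 / 24.16) = 4.30 × 0.3046 = 1.310 V.

V ≈ 1.31 V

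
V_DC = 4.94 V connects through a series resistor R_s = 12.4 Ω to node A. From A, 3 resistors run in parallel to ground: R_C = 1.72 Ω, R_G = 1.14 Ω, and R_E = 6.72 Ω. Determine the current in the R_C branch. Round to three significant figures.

I ≈ 0.137 A

Parallel bank: R_p = 1/(1/1.72 + 1/1.14 + 1/6.72) = 0.6221 Ω.
V_A by voltage divider: V_A = 4.94 × 0.6221/(12.4 + 0.6221) = 0.2360 V.
Branch current I = V_A/R_C = 0.2360/1.72 = 0.1372 A.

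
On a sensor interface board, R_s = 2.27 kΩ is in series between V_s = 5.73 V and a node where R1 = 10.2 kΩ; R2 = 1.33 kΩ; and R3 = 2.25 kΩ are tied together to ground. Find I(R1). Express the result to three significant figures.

I ≈ 0.143 mA

Parallel bank: R_p = 1/(1/10.2 + 1/1.33 + 1/2.25) = 0.7726 kΩ.
V_A by voltage divider: V_A = 5.73 × 0.7726/(2.27 + 0.7726) = 1.455 V.
Branch current I = V_A/R1 = 1.455/10.2 = 0.1426 mA.
(Check via current divider: I_total = 1.883 mA; share G_k/ΣG = 0.07574 → same result.)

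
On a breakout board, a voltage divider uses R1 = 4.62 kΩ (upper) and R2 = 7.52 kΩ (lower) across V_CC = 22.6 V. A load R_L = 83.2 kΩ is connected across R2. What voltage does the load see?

V_out ≈ 13.5 V

First combine the lower leg with the load: R2 ‖ R_L = 6.897 kΩ.
Then V_out = V_CC · R2'/(R1 + R2') = 22.6 × 6.897/11.52 = 13.53 V.
(Unloaded it would be 14.0 V; the load pulls it down.)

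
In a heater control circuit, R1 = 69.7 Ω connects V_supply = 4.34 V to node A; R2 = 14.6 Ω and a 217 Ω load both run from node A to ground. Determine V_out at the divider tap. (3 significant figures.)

R2 ‖ R_L = (14.6 × 217)/(14.6 + 217) = 13.68 Ω.
Then V_out = V_supply · R2'/(R1 + R2') = 4.34 × 13.68/83.38 = 0.7120 V.

V_out ≈ 0.712 V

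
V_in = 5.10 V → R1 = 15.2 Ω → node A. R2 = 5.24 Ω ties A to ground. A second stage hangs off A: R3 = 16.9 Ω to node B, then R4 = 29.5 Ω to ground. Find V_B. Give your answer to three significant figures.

The second stage (R3 + R4 = 46.40 Ω) loads node A in parallel with R2.
Effective lower resistance at A: R2 ‖ 46.40 = 4.708 Ω.
So V_A = 5.10 × 0.2365 = 1.206 V.
V_B = V_A × 0.6358 = 0.7668 V.

V_B ≈ 0.767 V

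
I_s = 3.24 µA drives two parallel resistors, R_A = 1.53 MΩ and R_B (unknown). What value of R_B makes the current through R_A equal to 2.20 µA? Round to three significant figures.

Two-branch current divider: I_A = I_s · R_B/(R_A + R_B).
With f = 0.6790, R_B = R_A · f/(1−f) = 1.53 × 2.115 = 3.237 MΩ.

R_B ≈ 3.24 MΩ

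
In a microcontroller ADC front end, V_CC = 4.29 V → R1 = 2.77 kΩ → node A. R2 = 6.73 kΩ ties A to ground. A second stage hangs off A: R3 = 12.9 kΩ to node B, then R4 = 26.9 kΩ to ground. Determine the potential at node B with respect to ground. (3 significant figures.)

Node A sees R2 in parallel with the series input of stage 2, R3 + R4 = 39.80 kΩ.
Effective lower resistance at A: R2 ‖ 39.80 = 5.757 kΩ.
V_A = 4.29 × 5.757/(2.77 + 5.757) = 2.896 V.
Stage 2 is unloaded, so V_B = V_A · R4/(R3+R4) = 2.896 × 26.9/39.80 = 1.958 V.

V_B ≈ 1.96 V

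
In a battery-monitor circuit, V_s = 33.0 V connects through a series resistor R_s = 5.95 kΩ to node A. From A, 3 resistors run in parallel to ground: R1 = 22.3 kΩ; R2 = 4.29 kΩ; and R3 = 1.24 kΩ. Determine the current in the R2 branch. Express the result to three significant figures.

Parallel bank: R_p = 1/(1/22.3 + 1/4.29 + 1/1.24) = 0.9222 kΩ.
V_A = 33.0 × 0.9222/6.872 = 4.428 V.
Branch current I = V_A/R2 = 4.428/4.29 = 1.032 mA.

I ≈ 1.03 mA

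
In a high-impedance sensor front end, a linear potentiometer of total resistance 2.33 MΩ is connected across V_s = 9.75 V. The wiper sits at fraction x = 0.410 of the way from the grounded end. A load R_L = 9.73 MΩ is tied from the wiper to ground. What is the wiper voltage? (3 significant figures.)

Lower segment x·R_p = 0.9553 MΩ; upper segment (1−x)·R_p = 1.375 MΩ.
(x·R_p) ‖ R_L = 0.8699 MΩ.
V_out = 9.75 × 0.8699/(1.375 + 0.8699) = 3.779 V.
(Unloaded: V_out = x·V_s = 4.00 V.)

V_out ≈ 3.78 V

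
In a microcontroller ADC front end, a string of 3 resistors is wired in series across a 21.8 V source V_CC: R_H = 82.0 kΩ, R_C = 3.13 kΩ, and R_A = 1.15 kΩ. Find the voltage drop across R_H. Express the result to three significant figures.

V ≈ 20.7 V

Total series resistance ΣR = 82.0 + 3.13 + 1.15 = 86.28 kΩ.
By the voltage-divider rule, V = 21.8 × 82.00/86.28 = 20.72 V.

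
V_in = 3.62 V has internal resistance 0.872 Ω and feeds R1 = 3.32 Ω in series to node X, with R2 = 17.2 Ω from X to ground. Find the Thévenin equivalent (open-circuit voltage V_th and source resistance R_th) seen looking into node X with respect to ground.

R1' = 0.872 + 3.32 = 4.192 Ω (source resistance + R1).
V_th is the unloaded tap voltage: V_in · R2/(R1'+R2) = 3.62 × 0.8040 = 2.911 V.
Looking into X with the source shorted: R_th = R1'·R2/(R1'+R2) = 4.192 × 17.2/21.39 = 3.371 Ω.

V_th ≈ 2.91 V, R_th ≈ 3.37 Ω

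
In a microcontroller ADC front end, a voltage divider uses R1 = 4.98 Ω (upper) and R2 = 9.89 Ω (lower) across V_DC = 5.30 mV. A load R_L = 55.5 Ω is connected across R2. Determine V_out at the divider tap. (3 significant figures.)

V_out ≈ 3.33 mV

The load sits in parallel with R2, giving an effective lower resistance R2' = R2·R_L/(R2+R_L) = 8.394 Ω.
Voltage divider with the loaded lower leg: V_out = 5.30 × 8.394/(4.98 + 8.394) = 5.30 × 0.6276 = 3.326 mV.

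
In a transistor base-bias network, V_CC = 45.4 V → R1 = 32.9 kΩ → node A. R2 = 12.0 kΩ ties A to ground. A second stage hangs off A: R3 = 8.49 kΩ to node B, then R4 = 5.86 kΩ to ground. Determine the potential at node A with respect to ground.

V_A ≈ 7.52 V

The second stage (R3 + R4 = 14.35 kΩ) loads node A in parallel with R2.
Effective lower resistance at A: R2 ‖ 14.35 = 6.535 kΩ.
First divider: V_A = V_CC · 6.535/(32.9 + 6.535) = 7.524 V.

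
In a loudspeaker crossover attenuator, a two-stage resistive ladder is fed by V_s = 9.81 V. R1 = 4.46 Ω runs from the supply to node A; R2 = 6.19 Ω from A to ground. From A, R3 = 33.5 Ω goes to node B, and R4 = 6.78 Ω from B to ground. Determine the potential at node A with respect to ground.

V_A ≈ 5.36 V

Node A sees R2 in parallel with the series input of stage 2, R3 + R4 = 40.28 Ω.
Effective lower resistance at A: R2 ‖ 40.28 = 5.365 Ω.
First divider: V_A = V_s · 5.365/(4.46 + 5.365) = 5.357 V.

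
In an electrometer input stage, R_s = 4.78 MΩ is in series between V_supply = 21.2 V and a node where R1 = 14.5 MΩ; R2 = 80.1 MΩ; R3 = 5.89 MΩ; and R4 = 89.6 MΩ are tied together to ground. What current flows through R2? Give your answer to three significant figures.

Parallel bank: R_p = 1/(1/14.5 + 1/80.1 + 1/5.89 + 1/89.6) = 3.811 MΩ.
Node voltage V_A = V_supply · R_p/(R_s + R_p) = 21.2 × 0.4436 = 9.405 V.
I(R2) = V_A / R2 = 9.405/80.1 = 0.1174 µA.

I ≈ 0.117 µA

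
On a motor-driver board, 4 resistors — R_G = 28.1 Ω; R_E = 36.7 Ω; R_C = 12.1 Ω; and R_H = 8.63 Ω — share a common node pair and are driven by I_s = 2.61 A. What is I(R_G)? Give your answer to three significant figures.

I ≈ 0.355 A

Conductances: ΣG = 1/28.1 + 1/36.7 + 1/12.1 + 1/8.63 = 0.2614 (1/Ω).
Current divider: I(R_G) = I_s · G_k/ΣG = 2.61 × (0.03559/0.2614) = 2.61 × 0.1362 = 0.3554 A.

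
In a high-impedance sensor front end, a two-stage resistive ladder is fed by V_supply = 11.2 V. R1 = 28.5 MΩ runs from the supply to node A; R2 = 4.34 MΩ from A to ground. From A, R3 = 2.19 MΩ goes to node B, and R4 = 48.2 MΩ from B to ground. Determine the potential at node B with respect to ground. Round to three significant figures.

V_B ≈ 1.32 V

Node A sees R2 in parallel with the series input of stage 2, R3 + R4 = 50.39 MΩ.
R2 ‖ (R3+R4) = 3.996 MΩ.
V_A = 11.2 × 3.996/(28.5 + 3.996) = 1.377 V.
Then the unloaded second divider: V_B = V_A × R4/(R3+R4) = 1.377 × 0.9565 = 1.317 V.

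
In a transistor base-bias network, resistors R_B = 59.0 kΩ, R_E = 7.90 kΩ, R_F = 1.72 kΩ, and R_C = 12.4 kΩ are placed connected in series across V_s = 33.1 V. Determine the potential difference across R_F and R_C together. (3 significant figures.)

V ≈ 5.77 V

Total series resistance ΣR = 59.0 + 7.90 + 1.72 + 12.4 = 81.02 kΩ.
R_{R_F..R_C} = 1.72 + 12.4 = 14.12 kΩ.
By the voltage-divider rule, V = 33.1 × 14.12/81.02 = 5.769 V.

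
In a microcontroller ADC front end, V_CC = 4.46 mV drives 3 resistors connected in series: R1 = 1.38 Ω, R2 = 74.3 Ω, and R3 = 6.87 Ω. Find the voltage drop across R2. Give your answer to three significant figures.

Series total: ΣR = 1.38 + 74.3 + 6.87 = 82.55 Ω.
V = V_CC · R/ΣR = 4.46 × 0.9001 = 4.014 mV.

V ≈ 4.01 mV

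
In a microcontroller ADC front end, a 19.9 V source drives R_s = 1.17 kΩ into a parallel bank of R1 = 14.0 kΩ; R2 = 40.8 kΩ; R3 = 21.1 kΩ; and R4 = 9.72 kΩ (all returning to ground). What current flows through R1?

Combine the parallel branches: R_p = (1/14.0 + 1/40.8 + 1/21.1 + 1/9.72)⁻¹ = 4.062 kΩ.
Node voltage V_A = V_supply · R_p/(R_s + R_p) = 19.9 × 0.7764 = 15.45 V.
I(R1) = V_A / R1 = 15.45/14.0 = 1.104 mA.

I ≈ 1.10 mA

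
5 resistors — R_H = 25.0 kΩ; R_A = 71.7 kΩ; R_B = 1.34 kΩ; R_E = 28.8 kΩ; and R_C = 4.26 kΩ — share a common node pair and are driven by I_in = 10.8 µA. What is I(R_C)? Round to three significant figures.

I ≈ 2.37 µA

Total conductance ΣG = 1/25.0 + 1/71.7 + 1/1.34 + 1/28.8 + 1/4.26 = 1.070 (units of 1/kΩ).
Current divider: I(R_C) = I_in · G_k/ΣG = 10.8 × (0.2347/1.070) = 10.8 × 0.2195 = 2.370 µA.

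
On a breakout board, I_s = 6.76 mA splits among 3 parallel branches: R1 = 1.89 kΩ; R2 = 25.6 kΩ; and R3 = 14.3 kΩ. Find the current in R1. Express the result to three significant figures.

Conductances: ΣG = 1/1.89 + 1/25.6 + 1/14.3 = 0.6381 (1/kΩ).
Current divider: I(R1) = I_s · G_k/ΣG = 6.76 × (0.5291/0.6381) = 6.76 × 0.8292 = 5.605 mA.

I ≈ 5.61 mA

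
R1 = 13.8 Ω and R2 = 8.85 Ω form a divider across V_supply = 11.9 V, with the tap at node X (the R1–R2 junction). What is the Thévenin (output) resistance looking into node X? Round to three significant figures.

R_th ≈ 5.39 Ω

Looking into X with the source shorted: R_th = R1·R2/(R1+R2) = 13.80 × 8.85/22.65 = 5.392 Ω.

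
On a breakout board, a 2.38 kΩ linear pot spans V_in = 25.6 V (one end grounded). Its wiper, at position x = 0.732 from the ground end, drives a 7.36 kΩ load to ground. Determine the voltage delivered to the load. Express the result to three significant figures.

The pot divides into 0.6378 kΩ above the wiper and 1.742 kΩ below.
R_L loads the lower segment: effective lower R = 1.409 kΩ.
V_out = 25.6 × 1.409/(0.6378 + 1.409) = 17.62 V.

V_out ≈ 17.6 V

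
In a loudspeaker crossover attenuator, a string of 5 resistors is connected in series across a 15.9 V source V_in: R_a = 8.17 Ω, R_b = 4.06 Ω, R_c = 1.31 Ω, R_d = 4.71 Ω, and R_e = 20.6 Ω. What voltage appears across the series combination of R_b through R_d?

ΣR = 8.17 + 4.06 + 1.31 + 4.71 + 20.6 = 38.85 Ω.
R_{R_b..R_d} = 4.06 + 1.31 + 4.71 = 10.08 Ω.
By the voltage-divider rule, V = 15.9 × 10.08/38.85 = 4.125 V.

V ≈ 4.13 V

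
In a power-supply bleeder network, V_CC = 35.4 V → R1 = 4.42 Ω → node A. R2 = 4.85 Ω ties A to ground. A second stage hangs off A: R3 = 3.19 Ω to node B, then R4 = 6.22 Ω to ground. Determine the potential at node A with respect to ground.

Node A sees R2 in parallel with the series input of stage 2, R3 + R4 = 9.410 Ω.
R2 ‖ (R3+R4) = 3.200 Ω.
V_A = 35.4 × 3.200/(4.42 + 3.200) = 14.87 V.

V_A ≈ 14.9 V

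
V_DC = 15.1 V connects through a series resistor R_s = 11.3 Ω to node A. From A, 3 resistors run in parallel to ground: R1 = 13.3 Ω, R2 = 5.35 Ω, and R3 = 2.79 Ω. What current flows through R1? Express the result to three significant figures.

Parallel bank: R_p = 1/(1/13.3 + 1/5.35 + 1/2.79) = 1.612 Ω.
V_A by voltage divider: V_A = 15.1 × 1.612/(11.3 + 1.612) = 1.885 V.
I(R1) = V_A / R1 = 1.885/13.3 = 0.1417 A.

I ≈ 0.142 A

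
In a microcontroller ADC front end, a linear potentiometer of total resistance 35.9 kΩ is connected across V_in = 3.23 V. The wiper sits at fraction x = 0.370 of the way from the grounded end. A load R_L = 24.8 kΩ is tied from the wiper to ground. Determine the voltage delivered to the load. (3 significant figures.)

Split the track: R_lower = x·R_p = 13.28 kΩ, R_upper = (1−x)·R_p = 22.62 kΩ.
Lower segment in parallel with the load: 13.28 ‖ 24.8 = 8.650 kΩ.
V_out = 3.23 × 8.650/(22.62 + 8.650) = 0.8936 V.

V_out ≈ 0.894 V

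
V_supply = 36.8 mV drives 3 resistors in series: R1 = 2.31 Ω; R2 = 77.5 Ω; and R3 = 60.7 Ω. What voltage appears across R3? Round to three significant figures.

V ≈ 15.9 mV

Total series resistance ΣR = 2.31 + 77.5 + 60.7 = 140.5 Ω.
By the voltage-divider rule, V = 36.8 × 60.70/140.5 = 15.90 mV.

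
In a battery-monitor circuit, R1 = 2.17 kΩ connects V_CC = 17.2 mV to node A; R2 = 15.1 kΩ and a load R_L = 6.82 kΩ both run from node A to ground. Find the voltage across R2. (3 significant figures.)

First combine the lower leg with the load: R2 ‖ R_L = 4.698 kΩ.
Voltage divider with the loaded lower leg: V_out = 17.2 × 4.698/(2.17 + 4.698) = 17.2 × 0.6840 = 11.77 mV.

V_out ≈ 11.8 mV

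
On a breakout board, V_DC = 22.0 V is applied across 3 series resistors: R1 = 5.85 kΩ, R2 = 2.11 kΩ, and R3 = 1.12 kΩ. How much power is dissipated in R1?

ΣR = 9.080 kΩ → I = 22.0/9.080 = 2.423 mA.
P(R1) = I²·R1 = (2.423)² × 5.85 = 34.34 mW.

P ≈ 34.3 mW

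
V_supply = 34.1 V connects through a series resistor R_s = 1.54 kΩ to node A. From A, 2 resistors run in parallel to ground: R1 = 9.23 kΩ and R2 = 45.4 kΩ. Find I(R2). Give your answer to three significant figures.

Combine the parallel branches: R_p = (1/9.23 + 1/45.4)⁻¹ = 7.671 kΩ.
V_A by voltage divider: V_A = 34.1 × 7.671/(1.54 + 7.671) = 28.40 V.
I(R2) = V_A / R2 = 28.40/45.4 = 0.6255 mA.
(Equivalently: I_total = 3.702 mA, then current-divider fraction G_k/ΣG = 0.1690.)

I ≈ 0.626 mA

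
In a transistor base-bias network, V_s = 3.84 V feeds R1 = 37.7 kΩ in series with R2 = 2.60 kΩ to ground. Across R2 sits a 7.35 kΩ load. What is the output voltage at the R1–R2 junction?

V_out ≈ 0.186 V

The load sits in parallel with R2, giving an effective lower resistance R2' = R2·R_L/(R2+R_L) = 1.921 kΩ.
Then V_out = V_s · R2'/(R1 + R2') = 3.84 × 1.921/39.62 = 0.1861 V.
(Unloaded it would be 0.248 V; the load pulls it down.)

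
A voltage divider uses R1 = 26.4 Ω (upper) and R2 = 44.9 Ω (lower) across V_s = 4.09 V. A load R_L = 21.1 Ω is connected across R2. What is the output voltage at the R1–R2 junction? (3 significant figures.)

R2 ‖ R_L = (44.9 × 21.1)/(44.9 + 21.1) = 14.35 Ω.
Then V_out = V_s · R2'/(R1 + R2') = 4.09 × 14.35/40.75 = 1.441 V.
(Unloaded it would be 2.58 V; the load pulls it down.)

V_out ≈ 1.44 V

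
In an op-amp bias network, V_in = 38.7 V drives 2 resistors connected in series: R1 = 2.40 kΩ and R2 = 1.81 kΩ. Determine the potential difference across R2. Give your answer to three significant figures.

Total series resistance ΣR = 2.40 + 1.81 = 4.210 kΩ.
Voltage divider: V = V_in · (1.810 / 4.210) = 38.7 × 0.4299 = 16.64 V.

V ≈ 16.6 V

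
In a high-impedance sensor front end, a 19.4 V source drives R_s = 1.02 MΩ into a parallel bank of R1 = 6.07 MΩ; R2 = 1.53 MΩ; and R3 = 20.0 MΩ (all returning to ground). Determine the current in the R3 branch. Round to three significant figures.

Combine the parallel branches: R_p = (1/6.07 + 1/1.53 + 1/20.0)⁻¹ = 1.152 MΩ.
V_A by voltage divider: V_A = 19.4 × 1.152/(1.02 + 1.152) = 10.29 V.
Branch current I = V_A/R3 = 10.29/20.0 = 0.5144 µA.

I ≈ 0.514 µA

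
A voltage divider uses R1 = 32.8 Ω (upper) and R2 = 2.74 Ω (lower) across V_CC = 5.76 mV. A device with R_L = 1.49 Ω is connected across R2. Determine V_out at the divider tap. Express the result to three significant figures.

R2 ‖ R_L = (2.74 × 1.49)/(2.74 + 1.49) = 0.9652 Ω.
Now apply the divider: V_out = 5.76 × 0.02858 = 0.1646 mV.
(Unloaded it would be 0.444 mV; the load pulls it down.)

V_out ≈ 0.165 mV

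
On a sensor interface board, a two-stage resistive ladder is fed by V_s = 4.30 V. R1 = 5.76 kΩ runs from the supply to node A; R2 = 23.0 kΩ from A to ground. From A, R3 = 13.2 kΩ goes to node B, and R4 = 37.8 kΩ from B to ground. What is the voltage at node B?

V_B ≈ 2.34 V

Looking into the second stage from A: R3 + R4 = 51.00 kΩ appears in parallel with R2.
R2 ‖ (R3+R4) = 15.85 kΩ.
So V_A = 4.30 × 0.7335 = 3.154 V.
Then the unloaded second divider: V_B = V_A × R4/(R3+R4) = 3.154 × 0.7412 = 2.338 V.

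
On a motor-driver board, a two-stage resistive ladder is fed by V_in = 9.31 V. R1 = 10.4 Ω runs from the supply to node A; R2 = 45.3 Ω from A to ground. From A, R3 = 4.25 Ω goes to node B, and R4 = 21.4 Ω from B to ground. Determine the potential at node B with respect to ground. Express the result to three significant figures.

V_B ≈ 4.75 V

Node A sees R2 in parallel with the series input of stage 2, R3 + R4 = 25.65 Ω.
Effective lower resistance at A: R2 ‖ 25.65 = 16.38 Ω.
So V_A = 9.31 × 0.6116 = 5.694 V.
Then the unloaded second divider: V_B = V_A × R4/(R3+R4) = 5.694 × 0.8343 = 4.751 V.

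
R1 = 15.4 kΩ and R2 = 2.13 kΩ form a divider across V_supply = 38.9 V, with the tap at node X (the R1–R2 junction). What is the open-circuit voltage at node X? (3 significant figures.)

V_th ≈ 4.73 V

Open-circuit (no load on X): V_th = V_supply · R2/(R1 + R2) = 38.9 × 2.13/(15.40 + 2.13) = 4.727 V.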